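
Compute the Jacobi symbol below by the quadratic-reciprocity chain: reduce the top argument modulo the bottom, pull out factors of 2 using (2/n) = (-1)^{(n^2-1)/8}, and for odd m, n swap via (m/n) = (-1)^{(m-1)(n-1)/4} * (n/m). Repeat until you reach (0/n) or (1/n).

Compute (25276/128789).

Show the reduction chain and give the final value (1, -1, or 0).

1

factor out 2^2: 25276 = 2^2·6319; with 128789 mod 8 = 5, (2/128789) = -1; sign now +1; continue with (6319/128789)
flip (6319/128789) -> (128789/6319): both odd, 6319 mod 4 = 3, 128789 mod 4 = 1, so the flip contributes +1; sign now +1
(128789/6319): 128789 mod 6319 = 2409, so (128789/6319) = (2409/6319)
flip (2409/6319) -> (6319/2409): both odd, 2409 mod 4 = 1, 6319 mod 4 = 3, so the flip contributes +1; sign now +1
(6319/2409): 6319 mod 2409 = 1501, so (6319/2409) = (1501/2409)
flip (1501/2409) -> (2409/1501): both odd, 1501 mod 4 = 1, 2409 mod 4 = 1, so the flip contributes +1; sign now +1
(2409/1501): 2409 mod 1501 = 908, so (2409/1501) = (908/1501)
factor out 2^2: 908 = 2^2·227; with 1501 mod 8 = 5, (2/1501) = -1; sign now +1; continue with (227/1501)
flip (227/1501) -> (1501/227): both odd, 227 mod 4 = 3, 1501 mod 4 = 1, so the flip contributes +1; sign now +1
(1501/227): 1501 mod 227 = 139, so (1501/227) = (139/227)
flip (139/227) -> (227/139): both odd, 139 mod 4 = 3, 227 mod 4 = 3, so the flip contributes -1; sign now -1
(227/139): 227 mod 139 = 88, so (227/139) = (88/139)
factor out 2^3: 88 = 2^3·11; with 139 mod 8 = 3, (2/139) = -1; sign now +1; continue with (11/139)
flip (11/139) -> (139/11): both odd, 11 mod 4 = 3, 139 mod 4 = 3, so the flip contributes -1; sign now -1
(139/11): 139 mod 11 = 7, so (139/11) = (7/11)
flip (7/11) -> (11/7): both odd, 7 mod 4 = 3, 11 mod 4 = 3, so the flip contributes -1; sign now +1
(11/7): 11 mod 7 = 4, so (11/7) = (4/7)
factor out 2^2: 4 = 2^2·1; with 7 mod 8 = 7, (2/7) = +1; sign now +1; continue with (1/7)
reached (1/7) = 1, so the symbol is +1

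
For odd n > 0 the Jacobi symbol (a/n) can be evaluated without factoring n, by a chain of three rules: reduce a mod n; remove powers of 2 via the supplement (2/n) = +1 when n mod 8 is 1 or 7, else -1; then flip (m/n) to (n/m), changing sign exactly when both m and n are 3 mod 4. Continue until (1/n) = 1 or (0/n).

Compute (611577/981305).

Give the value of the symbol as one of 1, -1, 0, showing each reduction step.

flip (611577/981305) -> (981305/611577): both odd, 611577 mod 4 = 1, 981305 mod 4 = 1, so the flip contributes +1; sign now +1
(981305/611577): 981305 mod 611577 = 369728, so (981305/611577) = (369728/611577)
factor out 2^6: 369728 = 2^6·5777; with 611577 mod 8 = 1, (2/611577) = +1; sign now +1; continue with (5777/611577)
flip (5777/611577) -> (611577/5777): both odd, 5777 mod 4 = 1, 611577 mod 4 = 1, so the flip contributes +1; sign now +1
(611577/5777): 611577 mod 5777 = 4992, so (611577/5777) = (4992/5777)
factor out 2^7: 4992 = 2^7·39; with 5777 mod 8 = 1, (2/5777) = +1; sign now +1; continue with (39/5777)
flip (39/5777) -> (5777/39): both odd, 39 mod 4 = 3, 5777 mod 4 = 1, so the flip contributes +1; sign now +1
(5777/39): 5777 mod 39 = 5, so (5777/39) = (5/39)
flip (5/39) -> (39/5): both odd, 5 mod 4 = 1, 39 mod 4 = 3, so the flip contributes +1; sign now +1
(39/5): 39 mod 5 = 4, so (39/5) = (4/5)
factor out 2^2: 4 = 2^2·1; with 5 mod 8 = 5, (2/5) = -1; sign now +1; continue with (1/5)
reached (1/5) = 1, so the symbol is +1

1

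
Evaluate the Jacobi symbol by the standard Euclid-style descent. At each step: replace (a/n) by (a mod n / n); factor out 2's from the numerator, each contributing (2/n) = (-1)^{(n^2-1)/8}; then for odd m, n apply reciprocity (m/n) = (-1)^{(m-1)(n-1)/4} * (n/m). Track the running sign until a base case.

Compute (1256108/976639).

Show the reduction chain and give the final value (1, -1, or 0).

-1

(1256108/976639): 1256108 mod 976639 = 279469, so (1256108/976639) = (279469/976639)
flip (279469/976639) -> (976639/279469): both odd, 279469 mod 4 = 1, 976639 mod 4 = 3, so the flip contributes +1; sign now +1
(976639/279469): 976639 mod 279469 = 138232, so (976639/279469) = (138232/279469)
factor out 2^3: 138232 = 2^3·17279; with 279469 mod 8 = 5, (2/279469) = -1; sign now -1; continue with (17279/279469)
flip (17279/279469) -> (279469/17279): both odd, 17279 mod 4 = 3, 279469 mod 4 = 1, so the flip contributes +1; sign now -1
(279469/17279): 279469 mod 17279 = 3005, so (279469/17279) = (3005/17279)
flip (3005/17279) -> (17279/3005): both odd, 3005 mod 4 = 1, 17279 mod 4 = 3, so the flip contributes +1; sign now -1
(17279/3005): 17279 mod 3005 = 2254, so (17279/3005) = (2254/3005)
factor out 2^1: 2254 = 2^1·1127; with 3005 mod 8 = 5, (2/3005) = -1; sign now +1; continue with (1127/3005)
flip (1127/3005) -> (3005/1127): both odd, 1127 mod 4 = 3, 3005 mod 4 = 1, so the flip contributes +1; sign now +1
(3005/1127): 3005 mod 1127 = 751, so (3005/1127) = (751/1127)
flip (751/1127) -> (1127/751): both odd, 751 mod 4 = 3, 1127 mod 4 = 3, so the flip contributes -1; sign now -1
(1127/751): 1127 mod 751 = 376, so (1127/751) = (376/751)
factor out 2^3: 376 = 2^3·47; with 751 mod 8 = 7, (2/751) = +1; sign now -1; continue with (47/751)
flip (47/751) -> (751/47): both odd, 47 mod 4 = 3, 751 mod 4 = 3, so the flip contributes -1; sign now +1
(751/47): 751 mod 47 = 46, so (751/47) = (46/47)
factor out 2^1: 46 = 2^1·23; with 47 mod 8 = 7, (2/47) = +1; sign now +1; continue with (23/47)
flip (23/47) -> (47/23): both odd, 23 mod 4 = 3, 47 mod 4 = 3, so the flip contributes -1; sign now -1
(47/23): 47 mod 23 = 1, so (47/23) = (1/23)
reached (1/23) = 1, so the symbol is -1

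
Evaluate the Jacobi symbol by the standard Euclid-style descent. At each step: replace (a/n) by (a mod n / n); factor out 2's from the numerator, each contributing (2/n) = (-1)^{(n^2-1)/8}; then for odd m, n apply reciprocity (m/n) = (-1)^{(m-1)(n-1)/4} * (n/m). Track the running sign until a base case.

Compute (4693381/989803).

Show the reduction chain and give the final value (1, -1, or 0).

1

(4693381/989803) = (734169/989803)   [reduce mod 989803]
reciprocity: (734169/989803) = +1·(989803/734169) since 734169 mod 4 = 1, 989803 mod 4 = 3; sign now +1
(989803/734169) = (255634/734169)   [reduce mod 734169]
255634 = 2^1·127817; (2/734169) = +1 since 734169 mod 8 = 1, so (255634/734169) = (+1)^1·(127817/734169); sign now +1
reciprocity: (127817/734169) = +1·(734169/127817) since 127817 mod 4 = 1, 734169 mod 4 = 1; sign now +1
(734169/127817) = (95084/127817)   [reduce mod 127817]
95084 = 2^2·23771; (2/127817) = +1 since 127817 mod 8 = 1, so (95084/127817) = (+1)^2·(23771/127817); sign now +1
reciprocity: (23771/127817) = +1·(127817/23771) since 23771 mod 4 = 3, 127817 mod 4 = 1; sign now +1
(127817/23771) = (8962/23771)   [reduce mod 23771]
8962 = 2^1·4481; (2/23771) = -1 since 23771 mod 8 = 3, so (8962/23771) = (-1)^1·(4481/23771); sign now -1
reciprocity: (4481/23771) = +1·(23771/4481) since 4481 mod 4 = 1, 23771 mod 4 = 3; sign now -1
(23771/4481) = (1366/4481)   [reduce mod 4481]
1366 = 2^1·683; (2/4481) = +1 since 4481 mod 8 = 1, so (1366/4481) = (+1)^1·(683/4481); sign now -1
reciprocity: (683/4481) = +1·(4481/683) since 683 mod 4 = 3, 4481 mod 4 = 1; sign now -1
(4481/683) = (383/683)   [reduce mod 683]
reciprocity: (383/683) = -1·(683/383) since 383 mod 4 = 3, 683 mod 4 = 3; sign now +1
(683/383) = (300/383)   [reduce mod 383]
300 = 2^2·75; (2/383) = +1 since 383 mod 8 = 7, so (300/383) = (+1)^2·(75/383); sign now +1
reciprocity: (75/383) = -1·(383/75) since 75 mod 4 = 3, 383 mod 4 = 3; sign now -1
(383/75) = (8/75)   [reduce mod 75]
8 = 2^3·1; (2/75) = -1 since 75 mod 8 = 3, so (8/75) = (-1)^3·(1/75); sign now +1
(1/75) = 1; final value = sign = +1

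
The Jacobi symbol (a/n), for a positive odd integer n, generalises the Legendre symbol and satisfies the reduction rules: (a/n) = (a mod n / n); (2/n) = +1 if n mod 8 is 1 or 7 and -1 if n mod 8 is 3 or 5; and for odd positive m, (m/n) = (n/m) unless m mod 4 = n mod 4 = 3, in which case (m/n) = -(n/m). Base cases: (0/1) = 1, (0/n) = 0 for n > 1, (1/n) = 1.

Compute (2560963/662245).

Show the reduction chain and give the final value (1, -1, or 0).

(2560963/662245): 2560963 mod 662245 = 574228, so (2560963/662245) = (574228/662245)
factor out 2^2: 574228 = 2^2·143557; with 662245 mod 8 = 5, (2/662245) = -1; sign now +1; continue with (143557/662245)
flip (143557/662245) -> (662245/143557): both odd, 143557 mod 4 = 1, 662245 mod 4 = 1, so the flip contributes +1; sign now +1
(662245/143557): 662245 mod 143557 = 88017, so (662245/143557) = (88017/143557)
flip (88017/143557) -> (143557/88017): both odd, 88017 mod 4 = 1, 143557 mod 4 = 1, so the flip contributes +1; sign now +1
(143557/88017): 143557 mod 88017 = 55540, so (143557/88017) = (55540/88017)
factor out 2^2: 55540 = 2^2·13885; with 88017 mod 8 = 1, (2/88017) = +1; sign now +1; continue with (13885/88017)
flip (13885/88017) -> (88017/13885): both odd, 13885 mod 4 = 1, 88017 mod 4 = 1, so the flip contributes +1; sign now +1
(88017/13885): 88017 mod 13885 = 4707, so (88017/13885) = (4707/13885)
flip (4707/13885) -> (13885/4707): both odd, 4707 mod 4 = 3, 13885 mod 4 = 1, so the flip contributes +1; sign now +1
(13885/4707): 13885 mod 4707 = 4471, so (13885/4707) = (4471/4707)
flip (4471/4707) -> (4707/4471): both odd, 4471 mod 4 = 3, 4707 mod 4 = 3, so the flip contributes -1; sign now -1
(4707/4471): 4707 mod 4471 = 236, so (4707/4471) = (236/4471)
factor out 2^2: 236 = 2^2·59; with 4471 mod 8 = 7, (2/4471) = +1; sign now -1; continue with (59/4471)
flip (59/4471) -> (4471/59): both odd, 59 mod 4 = 3, 4471 mod 4 = 3, so the flip contributes -1; sign now +1
(4471/59): 4471 mod 59 = 46, so (4471/59) = (46/59)
factor out 2^1: 46 = 2^1·23; with 59 mod 8 = 3, (2/59) = -1; sign now -1; continue with (23/59)
flip (23/59) -> (59/23): both odd, 23 mod 4 = 3, 59 mod 4 = 3, so the flip contributes -1; sign now +1
(59/23): 59 mod 23 = 13, so (59/23) = (13/23)
flip (13/23) -> (23/13): both odd, 13 mod 4 = 1, 23 mod 4 = 3, so the flip contributes +1; sign now +1
(23/13): 23 mod 13 = 10, so (23/13) = (10/13)
factor out 2^1: 10 = 2^1·5; with 13 mod 8 = 5, (2/13) = -1; sign now -1; continue with (5/13)
flip (5/13) -> (13/5): both odd, 5 mod 4 = 1, 13 mod 4 = 1, so the flip contributes +1; sign now -1
(13/5): 13 mod 5 = 3, so (13/5) = (3/5)
flip (3/5) -> (5/3): both odd, 3 mod 4 = 3, 5 mod 4 = 1, so the flip contributes +1; sign now -1
(5/3): 5 mod 3 = 2, so (5/3) = (2/3)
factor out 2^1: 2 = 2^1·1; with 3 mod 8 = 3, (2/3) = -1; sign now +1; continue with (1/3)
reached (1/3) = 1, so the symbol is +1

1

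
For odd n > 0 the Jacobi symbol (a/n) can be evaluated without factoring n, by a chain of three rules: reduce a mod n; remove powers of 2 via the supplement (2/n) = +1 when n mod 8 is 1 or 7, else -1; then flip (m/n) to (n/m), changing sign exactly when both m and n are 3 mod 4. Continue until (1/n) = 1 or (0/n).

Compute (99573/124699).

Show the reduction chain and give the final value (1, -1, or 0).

reciprocity: (99573/124699) = +1·(124699/99573) since 99573 mod 4 = 1, 124699 mod 4 = 3; sign now +1
(124699/99573) = (25126/99573)   [reduce mod 99573]
25126 = 2^1·12563; (2/99573) = -1 since 99573 mod 8 = 5, so (25126/99573) = (-1)^1·(12563/99573); sign now -1
reciprocity: (12563/99573) = +1·(99573/12563) since 12563 mod 4 = 3, 99573 mod 4 = 1; sign now -1
(99573/12563) = (11632/12563)   [reduce mod 12563]
11632 = 2^4·727; (2/12563) = -1 since 12563 mod 8 = 3, so (11632/12563) = (-1)^4·(727/12563); sign now -1
reciprocity: (727/12563) = -1·(12563/727) since 727 mod 4 = 3, 12563 mod 4 = 3; sign now +1
(12563/727) = (204/727)   [reduce mod 727]
204 = 2^2·51; (2/727) = +1 since 727 mod 8 = 7, so (204/727) = (+1)^2·(51/727); sign now +1
reciprocity: (51/727) = -1·(727/51) since 51 mod 4 = 3, 727 mod 4 = 3; sign now -1
(727/51) = (13/51)   [reduce mod 51]
reciprocity: (13/51) = +1·(51/13) since 13 mod 4 = 1, 51 mod 4 = 3; sign now -1
(51/13) = (12/13)   [reduce mod 13]
12 = 2^2·3; (2/13) = -1 since 13 mod 8 = 5, so (12/13) = (-1)^2·(3/13); sign now -1
reciprocity: (3/13) = +1·(13/3) since 3 mod 4 = 3, 13 mod 4 = 1; sign now -1
(13/3) = (1/3)   [reduce mod 3]
(1/3) = 1; final value = sign = -1

-1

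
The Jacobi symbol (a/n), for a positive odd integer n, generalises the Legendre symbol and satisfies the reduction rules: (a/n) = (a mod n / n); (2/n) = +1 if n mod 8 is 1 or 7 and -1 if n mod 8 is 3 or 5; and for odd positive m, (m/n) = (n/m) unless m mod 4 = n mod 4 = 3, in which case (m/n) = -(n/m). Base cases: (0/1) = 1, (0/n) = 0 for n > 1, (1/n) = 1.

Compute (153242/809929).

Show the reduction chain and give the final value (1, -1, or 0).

1

factor out 2^1: 153242 = 2^1·76621; with 809929 mod 8 = 1, (2/809929) = +1; sign now +1; continue with (76621/809929)
flip (76621/809929) -> (809929/76621): both odd, 76621 mod 4 = 1, 809929 mod 4 = 1, so the flip contributes +1; sign now +1
(809929/76621): 809929 mod 76621 = 43719, so (809929/76621) = (43719/76621)
flip (43719/76621) -> (76621/43719): both odd, 43719 mod 4 = 3, 76621 mod 4 = 1, so the flip contributes +1; sign now +1
(76621/43719): 76621 mod 43719 = 32902, so (76621/43719) = (32902/43719)
factor out 2^1: 32902 = 2^1·16451; with 43719 mod 8 = 7, (2/43719) = +1; sign now +1; continue with (16451/43719)
flip (16451/43719) -> (43719/16451): both odd, 16451 mod 4 = 3, 43719 mod 4 = 3, so the flip contributes -1; sign now -1
(43719/16451): 43719 mod 16451 = 10817, so (43719/16451) = (10817/16451)
flip (10817/16451) -> (16451/10817): both odd, 10817 mod 4 = 1, 16451 mod 4 = 3, so the flip contributes +1; sign now -1
(16451/10817): 16451 mod 10817 = 5634, so (16451/10817) = (5634/10817)
factor out 2^1: 5634 = 2^1·2817; with 10817 mod 8 = 1, (2/10817) = +1; sign now -1; continue with (2817/10817)
flip (2817/10817) -> (10817/2817): both odd, 2817 mod 4 = 1, 10817 mod 4 = 1, so the flip contributes +1; sign now -1
(10817/2817): 10817 mod 2817 = 2366, so (10817/2817) = (2366/2817)
factor out 2^1: 2366 = 2^1·1183; with 2817 mod 8 = 1, (2/2817) = +1; sign now -1; continue with (1183/2817)
flip (1183/2817) -> (2817/1183): both odd, 1183 mod 4 = 3, 2817 mod 4 = 1, so the flip contributes +1; sign now -1
(2817/1183): 2817 mod 1183 = 451, so (2817/1183) = (451/1183)
flip (451/1183) -> (1183/451): both odd, 451 mod 4 = 3, 1183 mod 4 = 3, so the flip contributes -1; sign now +1
(1183/451): 1183 mod 451 = 281, so (1183/451) = (281/451)
flip (281/451) -> (451/281): both odd, 281 mod 4 = 1, 451 mod 4 = 3, so the flip contributes +1; sign now +1
(451/281): 451 mod 281 = 170, so (451/281) = (170/281)
factor out 2^1: 170 = 2^1·85; with 281 mod 8 = 1, (2/281) = +1; sign now +1; continue with (85/281)
flip (85/281) -> (281/85): both odd, 85 mod 4 = 1, 281 mod 4 = 1, so the flip contributes +1; sign now +1
(281/85): 281 mod 85 = 26, so (281/85) = (26/85)
factor out 2^1: 26 = 2^1·13; with 85 mod 8 = 5, (2/85) = -1; sign now -1; continue with (13/85)
flip (13/85) -> (85/13): both odd, 13 mod 4 = 1, 85 mod 4 = 1, so the flip contributes +1; sign now -1
(85/13): 85 mod 13 = 7, so (85/13) = (7/13)
flip (7/13) -> (13/7): both odd, 7 mod 4 = 3, 13 mod 4 = 1, so the flip contributes +1; sign now -1
(13/7): 13 mod 7 = 6, so (13/7) = (6/7)
factor out 2^1: 6 = 2^1·3; with 7 mod 8 = 7, (2/7) = +1; sign now -1; continue with (3/7)
flip (3/7) -> (7/3): both odd, 3 mod 4 = 3, 7 mod 4 = 3, so the flip contributes -1; sign now +1
(7/3): 7 mod 3 = 1, so (7/3) = (1/3)
reached (1/3) = 1, so the symbol is +1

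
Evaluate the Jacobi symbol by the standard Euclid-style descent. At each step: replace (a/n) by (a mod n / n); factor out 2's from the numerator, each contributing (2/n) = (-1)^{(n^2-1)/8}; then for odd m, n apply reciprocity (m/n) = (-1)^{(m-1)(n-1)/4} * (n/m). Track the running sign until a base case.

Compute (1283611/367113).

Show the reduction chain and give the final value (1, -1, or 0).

-1

(1283611/367113) = (182272/367113)   [reduce mod 367113]
182272 = 2^11·89; (2/367113) = +1 since 367113 mod 8 = 1, so (182272/367113) = (+1)^11·(89/367113); sign now +1
reciprocity: (89/367113) = +1·(367113/89) since 89 mod 4 = 1, 367113 mod 4 = 1; sign now +1
(367113/89) = (77/89)   [reduce mod 89]
reciprocity: (77/89) = +1·(89/77) since 77 mod 4 = 1, 89 mod 4 = 1; sign now +1
(89/77) = (12/77)   [reduce mod 77]
12 = 2^2·3; (2/77) = -1 since 77 mod 8 = 5, so (12/77) = (-1)^2·(3/77); sign now +1
reciprocity: (3/77) = +1·(77/3) since 3 mod 4 = 3, 77 mod 4 = 1; sign now +1
(77/3) = (2/3)   [reduce mod 3]
2 = 2^1·1; (2/3) = -1 since 3 mod 8 = 3, so (2/3) = (-1)^1·(1/3); sign now -1
(1/3) = 1; final value = sign = -1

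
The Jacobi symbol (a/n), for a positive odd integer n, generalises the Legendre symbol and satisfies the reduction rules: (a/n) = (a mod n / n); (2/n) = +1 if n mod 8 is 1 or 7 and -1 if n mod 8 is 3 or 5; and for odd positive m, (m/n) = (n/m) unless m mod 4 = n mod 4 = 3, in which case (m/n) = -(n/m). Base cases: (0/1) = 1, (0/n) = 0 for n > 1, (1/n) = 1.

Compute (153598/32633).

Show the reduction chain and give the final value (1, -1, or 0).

(153598/32633) = (23066/32633)   [reduce mod 32633]
23066 = 2^1·11533; (2/32633) = +1 since 32633 mod 8 = 1, so (23066/32633) = (+1)^1·(11533/32633); sign now +1
reciprocity: (11533/32633) = +1·(32633/11533) since 11533 mod 4 = 1, 32633 mod 4 = 1; sign now +1
(32633/11533) = (9567/11533)   [reduce mod 11533]
reciprocity: (9567/11533) = +1·(11533/9567) since 9567 mod 4 = 3, 11533 mod 4 = 1; sign now +1
(11533/9567) = (1966/9567)   [reduce mod 9567]
1966 = 2^1·983; (2/9567) = +1 since 9567 mod 8 = 7, so (1966/9567) = (+1)^1·(983/9567); sign now +1
reciprocity: (983/9567) = -1·(9567/983) since 983 mod 4 = 3, 9567 mod 4 = 3; sign now -1
(9567/983) = (720/983)   [reduce mod 983]
720 = 2^4·45; (2/983) = +1 since 983 mod 8 = 7, so (720/983) = (+1)^4·(45/983); sign now -1
reciprocity: (45/983) = +1·(983/45) since 45 mod 4 = 1, 983 mod 4 = 3; sign now -1
(983/45) = (38/45)   [reduce mod 45]
38 = 2^1·19; (2/45) = -1 since 45 mod 8 = 5, so (38/45) = (-1)^1·(19/45); sign now +1
reciprocity: (19/45) = +1·(45/19) since 19 mod 4 = 3, 45 mod 4 = 1; sign now +1
(45/19) = (7/19)   [reduce mod 19]
reciprocity: (7/19) = -1·(19/7) since 7 mod 4 = 3, 19 mod 4 = 3; sign now -1
(19/7) = (5/7)   [reduce mod 7]
reciprocity: (5/7) = +1·(7/5) since 5 mod 4 = 1, 7 mod 4 = 3; sign now -1
(7/5) = (2/5)   [reduce mod 5]
2 = 2^1·1; (2/5) = -1 since 5 mod 8 = 5, so (2/5) = (-1)^1·(1/5); sign now +1
(1/5) = 1; final value = sign = +1

1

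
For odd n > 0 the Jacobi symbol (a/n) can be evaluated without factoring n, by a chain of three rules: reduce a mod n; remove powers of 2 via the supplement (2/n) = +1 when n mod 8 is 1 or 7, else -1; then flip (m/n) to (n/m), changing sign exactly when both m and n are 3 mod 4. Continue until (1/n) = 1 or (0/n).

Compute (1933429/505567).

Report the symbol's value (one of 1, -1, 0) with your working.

1

(1933429/505567): 1933429 mod 505567 = 416728, so (1933429/505567) = (416728/505567)
factor out 2^3: 416728 = 2^3·52091; with 505567 mod 8 = 7, (2/505567) = +1; sign now +1; continue with (52091/505567)
flip (52091/505567) -> (505567/52091): both odd, 52091 mod 4 = 3, 505567 mod 4 = 3, so the flip contributes -1; sign now -1
(505567/52091): 505567 mod 52091 = 36748, so (505567/52091) = (36748/52091)
factor out 2^2: 36748 = 2^2·9187; with 52091 mod 8 = 3, (2/52091) = -1; sign now -1; continue with (9187/52091)
flip (9187/52091) -> (52091/9187): both odd, 9187 mod 4 = 3, 52091 mod 4 = 3, so the flip contributes -1; sign now +1
(52091/9187): 52091 mod 9187 = 6156, so (52091/9187) = (6156/9187)
factor out 2^2: 6156 = 2^2·1539; with 9187 mod 8 = 3, (2/9187) = -1; sign now +1; continue with (1539/9187)
flip (1539/9187) -> (9187/1539): both odd, 1539 mod 4 = 3, 9187 mod 4 = 3, so the flip contributes -1; sign now -1
(9187/1539): 9187 mod 1539 = 1492, so (9187/1539) = (1492/1539)
factor out 2^2: 1492 = 2^2·373; with 1539 mod 8 = 3, (2/1539) = -1; sign now -1; continue with (373/1539)
flip (373/1539) -> (1539/373): both odd, 373 mod 4 = 1, 1539 mod 4 = 3, so the flip contributes +1; sign now -1
(1539/373): 1539 mod 373 = 47, so (1539/373) = (47/373)
flip (47/373) -> (373/47): both odd, 47 mod 4 = 3, 373 mod 4 = 1, so the flip contributes +1; sign now -1
(373/47): 373 mod 47 = 44, so (373/47) = (44/47)
factor out 2^2: 44 = 2^2·11; with 47 mod 8 = 7, (2/47) = +1; sign now -1; continue with (11/47)
flip (11/47) -> (47/11): both odd, 11 mod 4 = 3, 47 mod 4 = 3, so the flip contributes -1; sign now +1
(47/11): 47 mod 11 = 3, so (47/11) = (3/11)
flip (3/11) -> (11/3): both odd, 3 mod 4 = 3, 11 mod 4 = 3, so the flip contributes -1; sign now -1
(11/3): 11 mod 3 = 2, so (11/3) = (2/3)
factor out 2^1: 2 = 2^1·1; with 3 mod 8 = 3, (2/3) = -1; sign now +1; continue with (1/3)
reached (1/3) = 1, so the symbol is +1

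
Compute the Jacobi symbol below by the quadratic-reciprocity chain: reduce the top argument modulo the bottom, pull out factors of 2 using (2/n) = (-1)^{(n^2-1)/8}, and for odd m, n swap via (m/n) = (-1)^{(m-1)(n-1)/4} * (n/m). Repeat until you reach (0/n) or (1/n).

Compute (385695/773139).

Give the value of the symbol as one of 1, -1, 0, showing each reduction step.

flip (385695/773139) -> (773139/385695): both odd, 385695 mod 4 = 3, 773139 mod 4 = 3, so the flip contributes -1; sign now -1
(773139/385695): 773139 mod 385695 = 1749, so (773139/385695) = (1749/385695)
flip (1749/385695) -> (385695/1749): both odd, 1749 mod 4 = 1, 385695 mod 4 = 3, so the flip contributes +1; sign now -1
(385695/1749): 385695 mod 1749 = 915, so (385695/1749) = (915/1749)
flip (915/1749) -> (1749/915): both odd, 915 mod 4 = 3, 1749 mod 4 = 1, so the flip contributes +1; sign now -1
(1749/915): 1749 mod 915 = 834, so (1749/915) = (834/915)
factor out 2^1: 834 = 2^1·417; with 915 mod 8 = 3, (2/915) = -1; sign now +1; continue with (417/915)
flip (417/915) -> (915/417): both odd, 417 mod 4 = 1, 915 mod 4 = 3, so the flip contributes +1; sign now +1
(915/417): 915 mod 417 = 81, so (915/417) = (81/417)
flip (81/417) -> (417/81): both odd, 81 mod 4 = 1, 417 mod 4 = 1, so the flip contributes +1; sign now +1
(417/81): 417 mod 81 = 12, so (417/81) = (12/81)
factor out 2^2: 12 = 2^2·3; with 81 mod 8 = 1, (2/81) = +1; sign now +1; continue with (3/81)
flip (3/81) -> (81/3): both odd, 3 mod 4 = 3, 81 mod 4 = 1, so the flip contributes +1; sign now +1
(81/3): 81 mod 3 = 0, so (81/3) = (0/3)
reached (0/3); gcd(a, n) > 1, so (0/3) = 0 and the symbol is 0

0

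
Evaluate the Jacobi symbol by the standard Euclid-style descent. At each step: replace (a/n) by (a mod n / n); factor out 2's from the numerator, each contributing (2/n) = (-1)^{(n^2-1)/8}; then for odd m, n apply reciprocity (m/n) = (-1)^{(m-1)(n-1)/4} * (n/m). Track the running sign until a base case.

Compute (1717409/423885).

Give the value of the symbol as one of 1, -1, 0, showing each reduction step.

(1717409/423885) = (21869/423885)   [reduce mod 423885]
reciprocity: (21869/423885) = +1·(423885/21869) since 21869 mod 4 = 1, 423885 mod 4 = 1; sign now +1
(423885/21869) = (8374/21869)   [reduce mod 21869]
8374 = 2^1·4187; (2/21869) = -1 since 21869 mod 8 = 5, so (8374/21869) = (-1)^1·(4187/21869); sign now -1
reciprocity: (4187/21869) = +1·(21869/4187) since 4187 mod 4 = 3, 21869 mod 4 = 1; sign now -1
(21869/4187) = (934/4187)   [reduce mod 4187]
934 = 2^1·467; (2/4187) = -1 since 4187 mod 8 = 3, so (934/4187) = (-1)^1·(467/4187); sign now +1
reciprocity: (467/4187) = -1·(4187/467) since 467 mod 4 = 3, 4187 mod 4 = 3; sign now -1
(4187/467) = (451/467)   [reduce mod 467]
reciprocity: (451/467) = -1·(467/451) since 451 mod 4 = 3, 467 mod 4 = 3; sign now +1
(467/451) = (16/451)   [reduce mod 451]
16 = 2^4·1; (2/451) = -1 since 451 mod 8 = 3, so (16/451) = (-1)^4·(1/451); sign now +1
(1/451) = 1; final value = sign = +1

1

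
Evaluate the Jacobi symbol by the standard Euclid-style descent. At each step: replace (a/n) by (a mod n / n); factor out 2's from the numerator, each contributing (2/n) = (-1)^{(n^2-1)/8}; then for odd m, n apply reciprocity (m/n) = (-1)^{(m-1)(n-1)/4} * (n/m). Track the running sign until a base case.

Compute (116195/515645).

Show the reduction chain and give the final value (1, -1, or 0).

0

reciprocity: (116195/515645) = +1·(515645/116195) since 116195 mod 4 = 3, 515645 mod 4 = 1; sign now +1
(515645/116195) = (50865/116195)   [reduce mod 116195]
reciprocity: (50865/116195) = +1·(116195/50865) since 50865 mod 4 = 1, 116195 mod 4 = 3; sign now +1
(116195/50865) = (14465/50865)   [reduce mod 50865]
reciprocity: (14465/50865) = +1·(50865/14465) since 14465 mod 4 = 1, 50865 mod 4 = 1; sign now +1
(50865/14465) = (7470/14465)   [reduce mod 14465]
7470 = 2^1·3735; (2/14465) = +1 since 14465 mod 8 = 1, so (7470/14465) = (+1)^1·(3735/14465); sign now +1
reciprocity: (3735/14465) = +1·(14465/3735) since 3735 mod 4 = 3, 14465 mod 4 = 1; sign now +1
(14465/3735) = (3260/3735)   [reduce mod 3735]
3260 = 2^2·815; (2/3735) = +1 since 3735 mod 8 = 7, so (3260/3735) = (+1)^2·(815/3735); sign now +1
reciprocity: (815/3735) = -1·(3735/815) since 815 mod 4 = 3, 3735 mod 4 = 3; sign now -1
(3735/815) = (475/815)   [reduce mod 815]
reciprocity: (475/815) = -1·(815/475) since 475 mod 4 = 3, 815 mod 4 = 3; sign now +1
(815/475) = (340/475)   [reduce mod 475]
340 = 2^2·85; (2/475) = -1 since 475 mod 8 = 3, so (340/475) = (-1)^2·(85/475); sign now +1
reciprocity: (85/475) = +1·(475/85) since 85 mod 4 = 1, 475 mod 4 = 3; sign now +1
(475/85) = (50/85)   [reduce mod 85]
50 = 2^1·25; (2/85) = -1 since 85 mod 8 = 5, so (50/85) = (-1)^1·(25/85); sign now -1
reciprocity: (25/85) = +1·(85/25) since 25 mod 4 = 1, 85 mod 4 = 1; sign now -1
(85/25) = (10/25)   [reduce mod 25]
10 = 2^1·5; (2/25) = +1 since 25 mod 8 = 1, so (10/25) = (+1)^1·(5/25); sign now -1
reciprocity: (5/25) = +1·(25/5) since 5 mod 4 = 1, 25 mod 4 = 1; sign now -1
(25/5) = (0/5)   [reduce mod 5]
(0/5) = 0   [gcd(a, n) > 1]; final value = 0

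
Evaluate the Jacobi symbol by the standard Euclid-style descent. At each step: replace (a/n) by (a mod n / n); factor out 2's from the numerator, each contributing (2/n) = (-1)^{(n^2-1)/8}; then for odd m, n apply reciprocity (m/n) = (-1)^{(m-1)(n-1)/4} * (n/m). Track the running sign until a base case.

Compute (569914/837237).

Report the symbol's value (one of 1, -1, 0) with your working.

factor out 2^1: 569914 = 2^1·284957; with 837237 mod 8 = 5, (2/837237) = -1; sign now -1; continue with (284957/837237)
flip (284957/837237) -> (837237/284957): both odd, 284957 mod 4 = 1, 837237 mod 4 = 1, so the flip contributes +1; sign now -1
(837237/284957): 837237 mod 284957 = 267323, so (837237/284957) = (267323/284957)
flip (267323/284957) -> (284957/267323): both odd, 267323 mod 4 = 3, 284957 mod 4 = 1, so the flip contributes +1; sign now -1
(284957/267323): 284957 mod 267323 = 17634, so (284957/267323) = (17634/267323)
factor out 2^1: 17634 = 2^1·8817; with 267323 mod 8 = 3, (2/267323) = -1; sign now +1; continue with (8817/267323)
flip (8817/267323) -> (267323/8817): both odd, 8817 mod 4 = 1, 267323 mod 4 = 3, so the flip contributes +1; sign now +1
(267323/8817): 267323 mod 8817 = 2813, so (267323/8817) = (2813/8817)
flip (2813/8817) -> (8817/2813): both odd, 2813 mod 4 = 1, 8817 mod 4 = 1, so the flip contributes +1; sign now +1
(8817/2813): 8817 mod 2813 = 378, so (8817/2813) = (378/2813)
factor out 2^1: 378 = 2^1·189; with 2813 mod 8 = 5, (2/2813) = -1; sign now -1; continue with (189/2813)
flip (189/2813) -> (2813/189): both odd, 189 mod 4 = 1, 2813 mod 4 = 1, so the flip contributes +1; sign now -1
(2813/189): 2813 mod 189 = 167, so (2813/189) = (167/189)
flip (167/189) -> (189/167): both odd, 167 mod 4 = 3, 189 mod 4 = 1, so the flip contributes +1; sign now -1
(189/167): 189 mod 167 = 22, so (189/167) = (22/167)
factor out 2^1: 22 = 2^1·11; with 167 mod 8 = 7, (2/167) = +1; sign now -1; continue with (11/167)
flip (11/167) -> (167/11): both odd, 11 mod 4 = 3, 167 mod 4 = 3, so the flip contributes -1; sign now +1
(167/11): 167 mod 11 = 2, so (167/11) = (2/11)
factor out 2^1: 2 = 2^1·1; with 11 mod 8 = 3, (2/11) = -1; sign now -1; continue with (1/11)
reached (1/11) = 1, so the symbol is -1

-1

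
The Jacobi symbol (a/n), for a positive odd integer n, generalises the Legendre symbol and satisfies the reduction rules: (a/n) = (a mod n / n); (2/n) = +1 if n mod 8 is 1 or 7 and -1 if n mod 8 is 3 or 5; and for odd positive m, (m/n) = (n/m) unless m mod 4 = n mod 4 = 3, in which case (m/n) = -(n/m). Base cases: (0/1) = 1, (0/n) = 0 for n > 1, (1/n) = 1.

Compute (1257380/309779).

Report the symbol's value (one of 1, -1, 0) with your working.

(1257380/309779) = (18264/309779)   [reduce mod 309779]
18264 = 2^3·2283; (2/309779) = -1 since 309779 mod 8 = 3, so (18264/309779) = (-1)^3·(2283/309779); sign now -1
reciprocity: (2283/309779) = -1·(309779/2283) since 2283 mod 4 = 3, 309779 mod 4 = 3; sign now +1
(309779/2283) = (1574/2283)   [reduce mod 2283]
1574 = 2^1·787; (2/2283) = -1 since 2283 mod 8 = 3, so (1574/2283) = (-1)^1·(787/2283); sign now -1
reciprocity: (787/2283) = -1·(2283/787) since 787 mod 4 = 3, 2283 mod 4 = 3; sign now +1
(2283/787) = (709/787)   [reduce mod 787]
reciprocity: (709/787) = +1·(787/709) since 709 mod 4 = 1, 787 mod 4 = 3; sign now +1
(787/709) = (78/709)   [reduce mod 709]
78 = 2^1·39; (2/709) = -1 since 709 mod 8 = 5, so (78/709) = (-1)^1·(39/709); sign now -1
reciprocity: (39/709) = +1·(709/39) since 39 mod 4 = 3, 709 mod 4 = 1; sign now -1
(709/39) = (7/39)   [reduce mod 39]
reciprocity: (7/39) = -1·(39/7) since 7 mod 4 = 3, 39 mod 4 = 3; sign now +1
(39/7) = (4/7)   [reduce mod 7]
4 = 2^2·1; (2/7) = +1 since 7 mod 8 = 7, so (4/7) = (+1)^2·(1/7); sign now +1
(1/7) = 1; final value = sign = +1

1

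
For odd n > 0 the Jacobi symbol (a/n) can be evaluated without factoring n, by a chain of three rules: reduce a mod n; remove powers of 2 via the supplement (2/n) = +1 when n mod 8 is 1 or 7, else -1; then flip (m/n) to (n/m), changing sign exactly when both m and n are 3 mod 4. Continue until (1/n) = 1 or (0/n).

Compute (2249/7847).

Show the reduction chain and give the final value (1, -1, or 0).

reciprocity: (2249/7847) = +1·(7847/2249) since 2249 mod 4 = 1, 7847 mod 4 = 3; sign now +1
(7847/2249) = (1100/2249)   [reduce mod 2249]
1100 = 2^2·275; (2/2249) = +1 since 2249 mod 8 = 1, so (1100/2249) = (+1)^2·(275/2249); sign now +1
reciprocity: (275/2249) = +1·(2249/275) since 275 mod 4 = 3, 2249 mod 4 = 1; sign now +1
(2249/275) = (49/275)   [reduce mod 275]
reciprocity: (49/275) = +1·(275/49) since 49 mod 4 = 1, 275 mod 4 = 3; sign now +1
(275/49) = (30/49)   [reduce mod 49]
30 = 2^1·15; (2/49) = +1 since 49 mod 8 = 1, so (30/49) = (+1)^1·(15/49); sign now +1
reciprocity: (15/49) = +1·(49/15) since 15 mod 4 = 3, 49 mod 4 = 1; sign now +1
(49/15) = (4/15)   [reduce mod 15]
4 = 2^2·1; (2/15) = +1 since 15 mod 8 = 7, so (4/15) = (+1)^2·(1/15); sign now +1
(1/15) = 1; final value = sign = +1

1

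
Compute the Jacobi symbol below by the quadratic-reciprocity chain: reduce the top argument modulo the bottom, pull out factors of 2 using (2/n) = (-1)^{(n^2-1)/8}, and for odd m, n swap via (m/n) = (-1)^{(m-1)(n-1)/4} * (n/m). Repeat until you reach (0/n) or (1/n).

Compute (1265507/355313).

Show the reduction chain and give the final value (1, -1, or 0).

1

(1265507/355313) = (199568/355313)   [reduce mod 355313]
199568 = 2^4·12473; (2/355313) = +1 since 355313 mod 8 = 1, so (199568/355313) = (+1)^4·(12473/355313); sign now +1
reciprocity: (12473/355313) = +1·(355313/12473) since 12473 mod 4 = 1, 355313 mod 4 = 1; sign now +1
(355313/12473) = (6069/12473)   [reduce mod 12473]
reciprocity: (6069/12473) = +1·(12473/6069) since 6069 mod 4 = 1, 12473 mod 4 = 1; sign now +1
(12473/6069) = (335/6069)   [reduce mod 6069]
reciprocity: (335/6069) = +1·(6069/335) since 335 mod 4 = 3, 6069 mod 4 = 1; sign now +1
(6069/335) = (39/335)   [reduce mod 335]
reciprocity: (39/335) = -1·(335/39) since 39 mod 4 = 3, 335 mod 4 = 3; sign now -1
(335/39) = (23/39)   [reduce mod 39]
reciprocity: (23/39) = -1·(39/23) since 23 mod 4 = 3, 39 mod 4 = 3; sign now +1
(39/23) = (16/23)   [reduce mod 23]
16 = 2^4·1; (2/23) = +1 since 23 mod 8 = 7, so (16/23) = (+1)^4·(1/23); sign now +1
(1/23) = 1; final value = sign = +1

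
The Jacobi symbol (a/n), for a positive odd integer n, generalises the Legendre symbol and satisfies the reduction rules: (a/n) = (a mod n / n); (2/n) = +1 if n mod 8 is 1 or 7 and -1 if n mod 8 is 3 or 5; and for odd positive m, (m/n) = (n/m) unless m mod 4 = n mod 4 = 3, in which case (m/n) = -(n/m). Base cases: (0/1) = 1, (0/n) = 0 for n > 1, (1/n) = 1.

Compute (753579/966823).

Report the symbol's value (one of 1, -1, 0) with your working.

1

reciprocity: (753579/966823) = -1·(966823/753579) since 753579 mod 4 = 3, 966823 mod 4 = 3; sign now -1
(966823/753579) = (213244/753579)   [reduce mod 753579]
213244 = 2^2·53311; (2/753579) = -1 since 753579 mod 8 = 3, so (213244/753579) = (-1)^2·(53311/753579); sign now -1
reciprocity: (53311/753579) = -1·(753579/53311) since 53311 mod 4 = 3, 753579 mod 4 = 3; sign now +1
(753579/53311) = (7225/53311)   [reduce mod 53311]
reciprocity: (7225/53311) = +1·(53311/7225) since 7225 mod 4 = 1, 53311 mod 4 = 3; sign now +1
(53311/7225) = (2736/7225)   [reduce mod 7225]
2736 = 2^4·171; (2/7225) = +1 since 7225 mod 8 = 1, so (2736/7225) = (+1)^4·(171/7225); sign now +1
reciprocity: (171/7225) = +1·(7225/171) since 171 mod 4 = 3, 7225 mod 4 = 1; sign now +1
(7225/171) = (43/171)   [reduce mod 171]
reciprocity: (43/171) = -1·(171/43) since 43 mod 4 = 3, 171 mod 4 = 3; sign now -1
(171/43) = (42/43)   [reduce mod 43]
42 = 2^1·21; (2/43) = -1 since 43 mod 8 = 3, so (42/43) = (-1)^1·(21/43); sign now +1
reciprocity: (21/43) = +1·(43/21) since 21 mod 4 = 1, 43 mod 4 = 3; sign now +1
(43/21) = (1/21)   [reduce mod 21]
(1/21) = 1; final value = sign = +1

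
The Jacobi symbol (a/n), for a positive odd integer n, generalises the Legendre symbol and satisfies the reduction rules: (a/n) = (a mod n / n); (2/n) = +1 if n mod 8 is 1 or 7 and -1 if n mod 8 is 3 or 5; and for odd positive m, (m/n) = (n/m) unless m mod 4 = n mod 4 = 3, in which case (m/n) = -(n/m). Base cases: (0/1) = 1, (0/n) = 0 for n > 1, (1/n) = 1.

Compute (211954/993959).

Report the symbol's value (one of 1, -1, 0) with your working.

factor out 2^1: 211954 = 2^1·105977; with 993959 mod 8 = 7, (2/993959) = +1; sign now +1; continue with (105977/993959)
flip (105977/993959) -> (993959/105977): both odd, 105977 mod 4 = 1, 993959 mod 4 = 3, so the flip contributes +1; sign now +1
(993959/105977): 993959 mod 105977 = 40166, so (993959/105977) = (40166/105977)
factor out 2^1: 40166 = 2^1·20083; with 105977 mod 8 = 1, (2/105977) = +1; sign now +1; continue with (20083/105977)
flip (20083/105977) -> (105977/20083): both odd, 20083 mod 4 = 3, 105977 mod 4 = 1, so the flip contributes +1; sign now +1
(105977/20083): 105977 mod 20083 = 5562, so (105977/20083) = (5562/20083)
factor out 2^1: 5562 = 2^1·2781; with 20083 mod 8 = 3, (2/20083) = -1; sign now -1; continue with (2781/20083)
flip (2781/20083) -> (20083/2781): both odd, 2781 mod 4 = 1, 20083 mod 4 = 3, so the flip contributes +1; sign now -1
(20083/2781): 20083 mod 2781 = 616, so (20083/2781) = (616/2781)
factor out 2^3: 616 = 2^3·77; with 2781 mod 8 = 5, (2/2781) = -1; sign now +1; continue with (77/2781)
flip (77/2781) -> (2781/77): both odd, 77 mod 4 = 1, 2781 mod 4 = 1, so the flip contributes +1; sign now +1
(2781/77): 2781 mod 77 = 9, so (2781/77) = (9/77)
flip (9/77) -> (77/9): both odd, 9 mod 4 = 1, 77 mod 4 = 1, so the flip contributes +1; sign now +1
(77/9): 77 mod 9 = 5, so (77/9) = (5/9)
flip (5/9) -> (9/5): both odd, 5 mod 4 = 1, 9 mod 4 = 1, so the flip contributes +1; sign now +1
(9/5): 9 mod 5 = 4, so (9/5) = (4/5)
factor out 2^2: 4 = 2^2·1; with 5 mod 8 = 5, (2/5) = -1; sign now +1; continue with (1/5)
reached (1/5) = 1, so the symbol is +1

1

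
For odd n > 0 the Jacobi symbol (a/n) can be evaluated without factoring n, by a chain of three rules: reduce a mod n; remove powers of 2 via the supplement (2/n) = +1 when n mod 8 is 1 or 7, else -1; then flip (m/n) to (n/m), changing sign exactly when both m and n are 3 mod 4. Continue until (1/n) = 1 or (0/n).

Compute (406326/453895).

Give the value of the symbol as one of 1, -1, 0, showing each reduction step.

1

factor out 2^1: 406326 = 2^1·203163; with 453895 mod 8 = 7, (2/453895) = +1; sign now +1; continue with (203163/453895)
flip (203163/453895) -> (453895/203163): both odd, 203163 mod 4 = 3, 453895 mod 4 = 3, so the flip contributes -1; sign now -1
(453895/203163): 453895 mod 203163 = 47569, so (453895/203163) = (47569/203163)
flip (47569/203163) -> (203163/47569): both odd, 47569 mod 4 = 1, 203163 mod 4 = 3, so the flip contributes +1; sign now -1
(203163/47569): 203163 mod 47569 = 12887, so (203163/47569) = (12887/47569)
flip (12887/47569) -> (47569/12887): both odd, 12887 mod 4 = 3, 47569 mod 4 = 1, so the flip contributes +1; sign now -1
(47569/12887): 47569 mod 12887 = 8908, so (47569/12887) = (8908/12887)
factor out 2^2: 8908 = 2^2·2227; with 12887 mod 8 = 7, (2/12887) = +1; sign now -1; continue with (2227/12887)
flip (2227/12887) -> (12887/2227): both odd, 2227 mod 4 = 3, 12887 mod 4 = 3, so the flip contributes -1; sign now +1
(12887/2227): 12887 mod 2227 = 1752, so (12887/2227) = (1752/2227)
factor out 2^3: 1752 = 2^3·219; with 2227 mod 8 = 3, (2/2227) = -1; sign now -1; continue with (219/2227)
flip (219/2227) -> (2227/219): both odd, 219 mod 4 = 3, 2227 mod 4 = 3, so the flip contributes -1; sign now +1
(2227/219): 2227 mod 219 = 37, so (2227/219) = (37/219)
flip (37/219) -> (219/37): both odd, 37 mod 4 = 1, 219 mod 4 = 3, so the flip contributes +1; sign now +1
(219/37): 219 mod 37 = 34, so (219/37) = (34/37)
factor out 2^1: 34 = 2^1·17; with 37 mod 8 = 5, (2/37) = -1; sign now -1; continue with (17/37)
flip (17/37) -> (37/17): both odd, 17 mod 4 = 1, 37 mod 4 = 1, so the flip contributes +1; sign now -1
(37/17): 37 mod 17 = 3, so (37/17) = (3/17)
flip (3/17) -> (17/3): both odd, 3 mod 4 = 3, 17 mod 4 = 1, so the flip contributes +1; sign now -1
(17/3): 17 mod 3 = 2, so (17/3) = (2/3)
factor out 2^1: 2 = 2^1·1; with 3 mod 8 = 3, (2/3) = -1; sign now +1; continue with (1/3)
reached (1/3) = 1, so the symbol is +1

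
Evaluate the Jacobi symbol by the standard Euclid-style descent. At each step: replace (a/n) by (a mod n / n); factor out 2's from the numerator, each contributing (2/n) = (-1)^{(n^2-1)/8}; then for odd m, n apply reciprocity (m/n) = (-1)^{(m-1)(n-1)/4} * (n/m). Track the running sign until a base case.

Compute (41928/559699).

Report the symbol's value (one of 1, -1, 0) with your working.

factor out 2^3: 41928 = 2^3·5241; with 559699 mod 8 = 3, (2/559699) = -1; sign now -1; continue with (5241/559699)
flip (5241/559699) -> (559699/5241): both odd, 5241 mod 4 = 1, 559699 mod 4 = 3, so the flip contributes +1; sign now -1
(559699/5241): 559699 mod 5241 = 4153, so (559699/5241) = (4153/5241)
flip (4153/5241) -> (5241/4153): both odd, 4153 mod 4 = 1, 5241 mod 4 = 1, so the flip contributes +1; sign now -1
(5241/4153): 5241 mod 4153 = 1088, so (5241/4153) = (1088/4153)
factor out 2^6: 1088 = 2^6·17; with 4153 mod 8 = 1, (2/4153) = +1; sign now -1; continue with (17/4153)
flip (17/4153) -> (4153/17): both odd, 17 mod 4 = 1, 4153 mod 4 = 1, so the flip contributes +1; sign now -1
(4153/17): 4153 mod 17 = 5, so (4153/17) = (5/17)
flip (5/17) -> (17/5): both odd, 5 mod 4 = 1, 17 mod 4 = 1, so the flip contributes +1; sign now -1
(17/5): 17 mod 5 = 2, so (17/5) = (2/5)
factor out 2^1: 2 = 2^1·1; with 5 mod 8 = 5, (2/5) = -1; sign now +1; continue with (1/5)
reached (1/5) = 1, so the symbol is +1

1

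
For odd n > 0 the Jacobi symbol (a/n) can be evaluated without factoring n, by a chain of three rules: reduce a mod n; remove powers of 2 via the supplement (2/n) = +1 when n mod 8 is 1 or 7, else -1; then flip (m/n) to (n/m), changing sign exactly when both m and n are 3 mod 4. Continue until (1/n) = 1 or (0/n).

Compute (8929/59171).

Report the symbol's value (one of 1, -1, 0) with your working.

1

reciprocity: (8929/59171) = +1·(59171/8929) since 8929 mod 4 = 1, 59171 mod 4 = 3; sign now +1
(59171/8929) = (5597/8929)   [reduce mod 8929]
reciprocity: (5597/8929) = +1·(8929/5597) since 5597 mod 4 = 1, 8929 mod 4 = 1; sign now +1
(8929/5597) = (3332/5597)   [reduce mod 5597]
3332 = 2^2·833; (2/5597) = -1 since 5597 mod 8 = 5, so (3332/5597) = (-1)^2·(833/5597); sign now +1
reciprocity: (833/5597) = +1·(5597/833) since 833 mod 4 = 1, 5597 mod 4 = 1; sign now +1
(5597/833) = (599/833)   [reduce mod 833]
reciprocity: (599/833) = +1·(833/599) since 599 mod 4 = 3, 833 mod 4 = 1; sign now +1
(833/599) = (234/599)   [reduce mod 599]
234 = 2^1·117; (2/599) = +1 since 599 mod 8 = 7, so (234/599) = (+1)^1·(117/599); sign now +1
reciprocity: (117/599) = +1·(599/117) since 117 mod 4 = 1, 599 mod 4 = 3; sign now +1
(599/117) = (14/117)   [reduce mod 117]
14 = 2^1·7; (2/117) = -1 since 117 mod 8 = 5, so (14/117) = (-1)^1·(7/117); sign now -1
reciprocity: (7/117) = +1·(117/7) since 7 mod 4 = 3, 117 mod 4 = 1; sign now -1
(117/7) = (5/7)   [reduce mod 7]
reciprocity: (5/7) = +1·(7/5) since 5 mod 4 = 1, 7 mod 4 = 3; sign now -1
(7/5) = (2/5)   [reduce mod 5]
2 = 2^1·1; (2/5) = -1 since 5 mod 8 = 5, so (2/5) = (-1)^1·(1/5); sign now +1
(1/5) = 1; final value = sign = +1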